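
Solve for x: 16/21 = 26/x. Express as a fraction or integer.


Setting up: 16/21 = 26/x
Cross multiply: 16 * x = 21 * 26
16x = 546
x = 546/16
x = 273/8

273/8


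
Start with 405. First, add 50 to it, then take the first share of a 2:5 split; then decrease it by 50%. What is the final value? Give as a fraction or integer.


Start with 405.
Step 1: Add 50: 405+50=455; split 2:5 first = 455*2/7 = 130
Step 2: Decrease by 50%: 130 * 50/100 = 65
Final result = 65

65


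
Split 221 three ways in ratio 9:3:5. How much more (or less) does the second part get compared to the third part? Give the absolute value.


Total parts = 9 + 3 + 5 = 17
Value per part = 221 / 17 = 13
Shares: 9*13=117, 3*13=39, 5*13=65
Second share = 39, third share = 65
Difference = |39 - 65| = 26

26


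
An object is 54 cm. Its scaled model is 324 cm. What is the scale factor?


Original length = 54 cm
Scaled length = 324 cm
Scale factor = 324 / 54
= 6

6


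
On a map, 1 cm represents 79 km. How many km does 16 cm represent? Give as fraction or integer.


Map scale: 1 cm = 79 km
Measured distance on map = 16 cm
Set up proportion: 16 * 79 / 1
= 1264 / 1
= 1264 km

1264


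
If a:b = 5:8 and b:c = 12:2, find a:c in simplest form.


Given a:b = 5:8 and b:c = 12:2
Make b consistent. Multiply first ratio by 12: a:b = 60:96
Multiply second ratio by 8: b:c = 96:16
Now b = 96 in both, so a:b:c = 60:96:16
Therefore a:c = 60:16
Simplify by GCD: a:c = 15:4

15:4


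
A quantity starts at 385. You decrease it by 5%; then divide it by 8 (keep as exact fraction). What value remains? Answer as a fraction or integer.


Start with 385.
Step 1: Decrease by 5%: 385 * 95/100 = 1463/4
Step 2: Divide by 8: 1463/4 / 8 = 1463/32
Final result = 1463/32

1463/32


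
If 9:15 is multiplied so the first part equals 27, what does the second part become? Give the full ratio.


Original ratio: 9:15
First term target: 27
Scale factor = 27 / 9 = 3
Multiply second term: 15 * 3 = 45
Equivalent ratio = 27:45

27:45


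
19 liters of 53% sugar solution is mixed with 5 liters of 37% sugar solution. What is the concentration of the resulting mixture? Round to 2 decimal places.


Solute in mixture 1 = 53% of 19 L = 19*53/100 = 1007/100 L
Solute in mixture 2 = 37% of 5 L = 5*37/100 = 37/20 L
Total solute = 1007/100 + 37/20 = 298/25 L
Total volume = 19 + 5 = 24 L
Final concentration = 298/25/24 * 100 = 49.67%

49.67


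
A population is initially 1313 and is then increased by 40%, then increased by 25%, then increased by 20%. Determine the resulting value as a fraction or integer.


Start: 1313
Step 1: increase by 40% => multiply by 140/100
  1313 * 140/100 = 9191/5
Step 2: increase by 25% => multiply by 125/100
  9191/5 * 125/100 = 9191/4
Step 3: increase by 20% => multiply by 120/100
  9191/4 * 120/100 = 27573/10
Final value = 27573/10

27573/10


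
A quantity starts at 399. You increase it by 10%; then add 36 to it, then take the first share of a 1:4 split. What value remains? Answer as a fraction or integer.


Start with 399.
Step 1: Increase by 10%: 399 * 110/100 = 4389/10
Step 2: Add 36: 4389/10+36=4749/10; split 1:4 first = 4749/10*1/5 = 4749/50
Final result = 4749/50

4749/50


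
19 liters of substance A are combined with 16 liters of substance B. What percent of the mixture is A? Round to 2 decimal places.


Volume of A = 19 L
Volume of B = 16 L
Total volume = 19 + 16 = 35 L
Percentage of A = (19/35) * 100
= 54.29%

54.29


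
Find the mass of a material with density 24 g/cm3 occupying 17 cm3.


Using mass = density * volume
Density = 24 g/cm3
Volume = 17 cm3
Mass = 24 * 17
= 408 g

408


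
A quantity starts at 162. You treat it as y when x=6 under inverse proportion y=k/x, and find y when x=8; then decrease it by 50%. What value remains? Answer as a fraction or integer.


Start with 162.
Step 1: Inverse prop: k = (162)*6; new y = k/8 = 162*6/8 = 243/2
Step 2: Decrease by 50%: 243/2 * 50/100 = 243/4
Final result = 243/4

243/4


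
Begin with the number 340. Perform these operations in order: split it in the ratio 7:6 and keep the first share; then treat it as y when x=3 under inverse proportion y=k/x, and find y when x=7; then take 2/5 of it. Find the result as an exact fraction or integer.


Start with 340.
Step 1: Split 7:6, first share = 340 * 7/13 = 2380/13
Step 2: Inverse prop: k = (2380/13)*3; new y = k/7 = 2380/13*3/7 = 1020/13
Step 3: Take 2/5: 1020/13 * 2/5 = 408/13
Final result = 408/13

408/13


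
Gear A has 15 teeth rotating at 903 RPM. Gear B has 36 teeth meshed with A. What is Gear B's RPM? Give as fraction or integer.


Gear ratio: teeth_A * RPM_A = teeth_B * RPM_B
15 * 903 = 36 * RPM_B
13545 = 36 * RPM_B
RPM_B = 13545 / 36
RPM_B = 1505/4

1505/4


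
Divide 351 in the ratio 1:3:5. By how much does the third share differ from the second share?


Total parts = 1 + 3 + 5 = 9
Value per part = 351 / 9 = 39
Shares: 1*39=39, 3*39=117, 5*39=195
Third share = 195, second share = 117
Difference = |195 - 117| = 78

78


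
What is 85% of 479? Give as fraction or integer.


Compute 85% of 479
Convert percentage: 85% = 85/100
Multiply: 479 * 85/100
= 40715/100
= 8143/20

8143/20


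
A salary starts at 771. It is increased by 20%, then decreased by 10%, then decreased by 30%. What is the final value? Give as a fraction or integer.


Start: 771
Step 1: increase by 20% => multiply by 120/100
  771 * 120/100 = 4626/5
Step 2: decrease by 10% => multiply by 90/100
  4626/5 * 90/100 = 20817/25
Step 3: decrease by 30% => multiply by 70/100
  20817/25 * 70/100 = 145719/250
Final value = 145719/250

145719/250


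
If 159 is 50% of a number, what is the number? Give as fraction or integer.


Given: 159 is 50% of the whole
Set up: 159 = 50/100 * whole
whole = 159 * 100 / 50
whole = 15900 / 50
whole = 318

318


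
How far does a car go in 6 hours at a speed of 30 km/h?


Using distance = speed * time
Speed = 30 km/h
Time = 6 hours
Distance = 30 * 6
= 180 km

180


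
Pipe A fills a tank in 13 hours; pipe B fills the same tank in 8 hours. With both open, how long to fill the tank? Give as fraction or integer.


Rate of A = 1/13 job per hour
Rate of B = 1/8 job per hour
Combined rate = 1/13 + 1/8
Find common denominator: (8 + 13)/(13*8) = 21/104
Combined rate = 21/104 job per hour
Time together = 1 / (21/104) = 104/21 hours

104/21


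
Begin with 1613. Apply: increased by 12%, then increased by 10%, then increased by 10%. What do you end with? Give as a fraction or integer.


Start: 1613
Step 1: increase by 12% => multiply by 112/100
  1613 * 112/100 = 45164/25
Step 2: increase by 10% => multiply by 110/100
  45164/25 * 110/100 = 248402/125
Step 3: increase by 10% => multiply by 110/100
  248402/125 * 110/100 = 1366211/625
Final value = 1366211/625

1366211/625


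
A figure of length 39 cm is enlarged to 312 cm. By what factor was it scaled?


Original length = 39 cm
Scaled length = 312 cm
Scale factor = 312 / 39
= 8

8


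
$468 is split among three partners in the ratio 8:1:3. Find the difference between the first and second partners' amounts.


Total parts = 8 + 1 + 3 = 12
Value per part = 468 / 12 = 39
Shares: 8*39=312, 1*39=39, 3*39=117
First share = 312, second share = 39
Difference = |312 - 39| = 273

273


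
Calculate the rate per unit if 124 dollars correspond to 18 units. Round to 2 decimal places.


Total dollars = 124
Number of units = 18
Unit rate = 124 / 18
= 6.89 dollars per unit

6.89


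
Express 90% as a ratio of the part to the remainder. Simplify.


Part = 90%, Remainder = 10%
Ratio = 90:10
GCD(90, 10) = 10
Simplify: 9:1 = 9:1

9:1


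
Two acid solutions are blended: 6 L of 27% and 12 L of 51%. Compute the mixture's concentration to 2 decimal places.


Solute in mixture 1 = 27% of 6 L = 6*27/100 = 81/50 L
Solute in mixture 2 = 51% of 12 L = 12*51/100 = 153/25 L
Total solute = 81/50 + 153/25 = 387/50 L
Total volume = 6 + 12 = 18 L
Final concentration = 387/50/18 * 100 = 43.00%

43.00


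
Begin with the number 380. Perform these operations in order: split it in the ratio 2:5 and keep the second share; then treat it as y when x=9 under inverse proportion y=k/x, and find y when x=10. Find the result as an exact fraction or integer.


Start with 380.
Step 1: Split 2:5, second share = 380 * 5/7 = 1900/7
Step 2: Inverse prop: k = (1900/7)*9; new y = k/10 = 1900/7*9/10 = 1710/7
Final result = 1710/7

1710/7


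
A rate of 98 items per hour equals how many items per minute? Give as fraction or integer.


Converting from per hour to per minute
Rate = 98 items per hour
Divide by 60: 98/60
= 49/30 items per minute

49/30


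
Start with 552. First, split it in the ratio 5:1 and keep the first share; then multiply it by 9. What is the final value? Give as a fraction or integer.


Start with 552.
Step 1: Split 5:1, first share = 552 * 5/6 = 460
Step 2: Multiply by 9: 460 * 9 = 4140
Final result = 4140

4140


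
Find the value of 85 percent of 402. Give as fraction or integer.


Compute 85% of 402
Convert percentage: 85% = 85/100
Multiply: 402 * 85/100
= 34170/100
= 3417/10

3417/10


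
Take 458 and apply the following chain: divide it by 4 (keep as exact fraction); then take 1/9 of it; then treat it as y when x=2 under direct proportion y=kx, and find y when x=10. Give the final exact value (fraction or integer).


Start with 458.
Step 1: Divide by 4: 458 / 4 = 229/2
Step 2: Take 1/9: 229/2 * 1/9 = 229/18
Step 3: Direct prop: k = (229/18)/2; new y = k*10 = 229/18*10/2 = 1145/18
Final result = 1145/18

1145/18


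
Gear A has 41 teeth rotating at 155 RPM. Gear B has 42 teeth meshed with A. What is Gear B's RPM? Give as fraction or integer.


Gear ratio: teeth_A * RPM_A = teeth_B * RPM_B
41 * 155 = 42 * RPM_B
6355 = 42 * RPM_B
RPM_B = 6355 / 42
RPM_B = 6355/42

6355/42


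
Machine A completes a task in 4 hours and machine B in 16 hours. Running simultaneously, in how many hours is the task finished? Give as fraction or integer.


Rate of A = 1/4 job per hour
Rate of B = 1/16 job per hour
Combined rate = 1/4 + 1/16
Find common denominator: (16 + 4)/(4*16) = 20/64
Combined rate = 5/16 job per hour
Time together = 1 / (5/16) = 16/5 hours

16/5


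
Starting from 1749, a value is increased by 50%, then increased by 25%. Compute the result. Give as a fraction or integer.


Start: 1749
Step 1: increase by 50% => multiply by 150/100
  1749 * 150/100 = 5247/2
Step 2: increase by 25% => multiply by 125/100
  5247/2 * 125/100 = 26235/8
Final value = 26235/8

26235/8


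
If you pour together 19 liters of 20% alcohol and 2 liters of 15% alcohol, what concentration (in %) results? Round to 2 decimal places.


Solute in mixture 1 = 20% of 19 L = 19*20/100 = 19/5 L
Solute in mixture 2 = 15% of 2 L = 2*15/100 = 3/10 L
Total solute = 19/5 + 3/10 = 41/10 L
Total volume = 19 + 2 = 21 L
Final concentration = 41/10/21 * 100 = 19.52%

19.52


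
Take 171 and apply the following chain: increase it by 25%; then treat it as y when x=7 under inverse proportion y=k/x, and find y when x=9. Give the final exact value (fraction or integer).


Start with 171.
Step 1: Increase by 25%: 171 * 125/100 = 855/4
Step 2: Inverse prop: k = (855/4)*7; new y = k/9 = 855/4*7/9 = 665/4
Final result = 665/4

665/4


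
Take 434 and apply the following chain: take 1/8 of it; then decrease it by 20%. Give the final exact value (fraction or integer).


Start with 434.
Step 1: Take 1/8: 434 * 1/8 = 217/4
Step 2: Decrease by 20%: 217/4 * 80/100 = 217/5
Final result = 217/5

217/5


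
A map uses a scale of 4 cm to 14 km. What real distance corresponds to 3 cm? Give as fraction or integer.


Map scale: 4 cm = 14 km
Measured distance on map = 3 cm
Set up proportion: 3 * 14 / 4
= 42 / 4
= 21/2 km

21/2


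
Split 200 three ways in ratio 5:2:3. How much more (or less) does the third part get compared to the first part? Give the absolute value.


Total parts = 5 + 2 + 3 = 10
Value per part = 200 / 10 = 20
Shares: 5*20=100, 2*20=40, 3*20=60
Third share = 60, first share = 100
Difference = |60 - 100| = 40

40


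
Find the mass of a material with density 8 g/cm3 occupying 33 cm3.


Using mass = density * volume
Density = 8 g/cm3
Volume = 33 cm3
Mass = 8 * 33
= 264 g

264


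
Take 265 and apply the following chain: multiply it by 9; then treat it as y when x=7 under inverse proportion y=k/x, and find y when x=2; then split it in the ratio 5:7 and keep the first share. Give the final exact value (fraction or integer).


Start with 265.
Step 1: Multiply by 9: 265 * 9 = 2385
Step 2: Inverse prop: k = (2385)*7; new y = k/2 = 2385*7/2 = 16695/2
Step 3: Split 5:7, first share = 16695/2 * 5/12 = 27825/8
Final result = 27825/8

27825/8


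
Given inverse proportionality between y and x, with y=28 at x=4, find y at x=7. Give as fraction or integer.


Inverse proportion: y = k/x
Find k: k = 4 * 28 = 112
Compute y at x=7: y = 112/7
y = 16

16


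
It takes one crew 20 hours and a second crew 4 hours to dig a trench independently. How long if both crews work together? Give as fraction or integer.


Rate of A = 1/20 job per hour
Rate of B = 1/4 job per hour
Combined rate = 1/20 + 1/4
Find common denominator: (4 + 20)/(20*4) = 24/80
Combined rate = 3/10 job per hour
Time together = 1 / (3/10) = 10/3 hours

10/3


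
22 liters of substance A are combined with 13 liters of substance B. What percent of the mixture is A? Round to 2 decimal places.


Volume of A = 22 L
Volume of B = 13 L
Total volume = 22 + 13 = 35 L
Percentage of A = (22/35) * 100
= 62.86%

62.86


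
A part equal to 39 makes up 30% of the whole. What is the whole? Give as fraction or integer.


Given: 39 is 30% of the whole
Set up: 39 = 30/100 * whole
whole = 39 * 100 / 30
whole = 3900 / 30
whole = 130

130


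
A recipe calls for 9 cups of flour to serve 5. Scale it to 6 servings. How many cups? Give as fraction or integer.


Original: 9 cups for 5 servings
Target servings = 6
Scaling factor = 6/5
New amount = 9 * 6/5
= 54/5
= 54/5 cups

54/5


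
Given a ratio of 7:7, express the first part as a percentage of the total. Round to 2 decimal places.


Total parts = 7 + 7 = 14
First part fraction = 7/14
Percentage = (7/14) * 100
= 0.5 * 100
= 50.00%

50.00


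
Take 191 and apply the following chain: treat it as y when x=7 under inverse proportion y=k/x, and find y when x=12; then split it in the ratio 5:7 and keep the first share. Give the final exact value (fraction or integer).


Start with 191.
Step 1: Inverse prop: k = (191)*7; new y = k/12 = 191*7/12 = 1337/12
Step 2: Split 5:7, first share = 1337/12 * 5/12 = 6685/144
Final result = 6685/144

6685/144


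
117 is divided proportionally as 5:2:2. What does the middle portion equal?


Ratio = 5:2:2
Total parts = 5 + 2 + 2 = 9
Value per part = 117 / 9 = 13
First share = 5 * 13 = 65
Middle share = 2 * 13 = 26
Third share = 2 * 13 = 26

26


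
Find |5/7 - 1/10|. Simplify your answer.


Simplify: 5/7 = 5/7 and 1/10 = 1/10
Find common denominator: LCD = 70
Convert: 50/70 and 7/70
Difference = |50 - 7|/70 = 43/70
Simplified = 43/70

43/70


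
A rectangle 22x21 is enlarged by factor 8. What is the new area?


Original dimensions: 22 x 21
Enlargement factor = 8
New width = 22 * 8 = 176
New height = 21 * 8 = 168
New area = 176 * 168 = 29568

29568


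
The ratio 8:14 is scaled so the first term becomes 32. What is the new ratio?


Original ratio: 8:14
First term target: 32
Scale factor = 32 / 8 = 4
Multiply second term: 14 * 4 = 56
Equivalent ratio = 32:56

32:56


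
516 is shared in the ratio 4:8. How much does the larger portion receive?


Total parts = 4 + 8 = 12
Value per part = 516 / 12 = 43
First share = 4 * 43 = 172
Second share = 8 * 43 = 344
Larger share = 344

344


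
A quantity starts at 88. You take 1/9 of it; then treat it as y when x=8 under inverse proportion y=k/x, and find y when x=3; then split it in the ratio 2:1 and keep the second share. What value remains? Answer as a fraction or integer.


Start with 88.
Step 1: Take 1/9: 88 * 1/9 = 88/9
Step 2: Inverse prop: k = (88/9)*8; new y = k/3 = 88/9*8/3 = 704/27
Step 3: Split 2:1, second share = 704/27 * 1/3 = 704/81
Final result = 704/81

704/81


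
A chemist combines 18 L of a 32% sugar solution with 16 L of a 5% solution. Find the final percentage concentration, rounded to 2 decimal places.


Solute in mixture 1 = 32% of 18 L = 18*32/100 = 144/25 L
Solute in mixture 2 = 5% of 16 L = 16*5/100 = 4/5 L
Total solute = 144/25 + 4/5 = 164/25 L
Total volume = 18 + 16 = 34 L
Final concentration = 164/25/34 * 100 = 19.29%

19.29


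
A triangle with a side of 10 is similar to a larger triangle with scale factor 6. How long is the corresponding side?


Similar triangles have proportional sides
Scale factor = 6
Smaller side = 10
Corresponding larger side = 10 * 6
= 60

60


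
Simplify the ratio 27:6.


Find GCD(27, 6)
GCD = 3
Divide both by 3: 27/3 = 9, 6/3 = 2
Simplified ratio = 9:2

9:2


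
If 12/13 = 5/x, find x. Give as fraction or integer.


Setting up: 12/13 = 5/x
Cross multiply: 12 * x = 13 * 5
12x = 65
x = 65/12
x = 65/12

65/12


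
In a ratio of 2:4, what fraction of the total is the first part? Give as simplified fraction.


Total parts = 2 + 4 = 6
First part fraction = 2/6
Simplify: 2/6 = 1/3

1/3


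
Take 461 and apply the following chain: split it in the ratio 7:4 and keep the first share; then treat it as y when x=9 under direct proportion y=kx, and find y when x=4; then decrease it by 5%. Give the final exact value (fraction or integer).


Start with 461.
Step 1: Split 7:4, first share = 461 * 7/11 = 3227/11
Step 2: Direct prop: k = (3227/11)/9; new y = k*4 = 3227/11*4/9 = 12908/99
Step 3: Decrease by 5%: 12908/99 * 95/100 = 61313/495
Final result = 61313/495

61313/495


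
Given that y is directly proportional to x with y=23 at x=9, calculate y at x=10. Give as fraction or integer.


Direct proportion: y = kx
Find k: k = 23/9 = 23/9
Compute y at x=10: y = 23/9 * 10
y = 230/9

230/9


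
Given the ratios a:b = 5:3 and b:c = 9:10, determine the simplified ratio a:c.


Given a:b = 5:3 and b:c = 9:10
Make b consistent. Multiply first ratio by 9: a:b = 45:27
Multiply second ratio by 3: b:c = 27:30
Now b = 27 in both, so a:b:c = 45:27:30
Therefore a:c = 45:30
Simplify by GCD: a:c = 3:2

3:2


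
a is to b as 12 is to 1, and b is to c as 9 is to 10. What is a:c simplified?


Given a:b = 12:1 and b:c = 9:10
Make b consistent. Multiply first ratio by 9: a:b = 108:9
Multiply second ratio by 1: b:c = 9:10
Now b = 9 in both, so a:b:c = 108:9:10
Therefore a:c = 108:10
Simplify by GCD: a:c = 54:5

54:5


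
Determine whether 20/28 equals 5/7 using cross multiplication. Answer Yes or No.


Cross multiply to check 20/28 = 5/7
Left cross product: 20 * 7 = 140
Right cross product: 28 * 5 = 140
140 = 140
Equal, so proportions match => Yes

Yes


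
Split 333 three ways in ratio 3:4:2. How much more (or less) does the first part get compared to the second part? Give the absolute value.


Total parts = 3 + 4 + 2 = 9
Value per part = 333 / 9 = 37
Shares: 3*37=111, 4*37=148, 2*37=74
First share = 111, second share = 148
Difference = |111 - 148| = 37

37


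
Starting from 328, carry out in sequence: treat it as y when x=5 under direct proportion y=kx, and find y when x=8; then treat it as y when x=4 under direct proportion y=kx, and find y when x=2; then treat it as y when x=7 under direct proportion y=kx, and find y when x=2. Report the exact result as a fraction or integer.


Start with 328.
Step 1: Direct prop: k = (328)/5; new y = k*8 = 328*8/5 = 2624/5
Step 2: Direct prop: k = (2624/5)/4; new y = k*2 = 2624/5*2/4 = 1312/5
Step 3: Direct prop: k = (1312/5)/7; new y = k*2 = 1312/5*2/7 = 2624/35
Final result = 2624/35

2624/35


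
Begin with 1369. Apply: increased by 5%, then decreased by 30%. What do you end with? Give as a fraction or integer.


Start: 1369
Step 1: increase by 5% => multiply by 105/100
  1369 * 105/100 = 28749/20
Step 2: decrease by 30% => multiply by 70/100
  28749/20 * 70/100 = 201243/200
Final value = 201243/200

201243/200


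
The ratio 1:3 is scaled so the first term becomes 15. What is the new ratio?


Original ratio: 1:3
First term target: 15
Scale factor = 15 / 1 = 15
Multiply second term: 3 * 15 = 45
Equivalent ratio = 15:45

15:45


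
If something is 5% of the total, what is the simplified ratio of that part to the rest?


Part = 5%, Remainder = 95%
Ratio = 5:95
GCD(5, 95) = 5
Simplify: 1:19 = 1:19

1:19


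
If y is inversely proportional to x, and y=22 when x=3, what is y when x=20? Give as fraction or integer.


Inverse proportion: y = k/x
Find k: k = 3 * 22 = 66
Compute y at x=20: y = 66/20
y = 33/10

33/10


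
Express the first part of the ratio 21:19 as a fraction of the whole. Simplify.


Total parts = 21 + 19 = 40
First part fraction = 21/40
Simplify: 21/40 = 21/40

21/40


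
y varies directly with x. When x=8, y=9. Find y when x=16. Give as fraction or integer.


Direct proportion: y = kx
Find k: k = 9/8 = 9/8
Compute y at x=16: y = 9/8 * 16
y = 18

18


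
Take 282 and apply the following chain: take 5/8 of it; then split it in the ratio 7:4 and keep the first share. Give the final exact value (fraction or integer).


Start with 282.
Step 1: Take 5/8: 282 * 5/8 = 705/4
Step 2: Split 7:4, first share = 705/4 * 7/11 = 4935/44
Final result = 4935/44

4935/44


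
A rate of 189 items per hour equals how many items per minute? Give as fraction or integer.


Converting from per hour to per minute
Rate = 189 items per hour
Divide by 60: 189/60
= 63/20 items per minute

63/20


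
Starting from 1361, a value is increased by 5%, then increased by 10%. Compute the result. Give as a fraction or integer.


Start: 1361
Step 1: increase by 5% => multiply by 105/100
  1361 * 105/100 = 28581/20
Step 2: increase by 10% => multiply by 110/100
  28581/20 * 110/100 = 314391/200
Final value = 314391/200

314391/200


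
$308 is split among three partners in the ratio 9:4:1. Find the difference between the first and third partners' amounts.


Total parts = 9 + 4 + 1 = 14
Value per part = 308 / 14 = 22
Shares: 9*22=198, 4*22=88, 1*22=22
First share = 198, third share = 22
Difference = |198 - 22| = 176

176


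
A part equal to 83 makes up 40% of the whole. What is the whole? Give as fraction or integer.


Given: 83 is 40% of the whole
Set up: 83 = 40/100 * whole
whole = 83 * 100 / 40
whole = 8300 / 40
whole = 415/2

415/2


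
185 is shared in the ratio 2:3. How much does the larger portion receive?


Total parts = 2 + 3 = 5
Value per part = 185 / 5 = 37
First share = 2 * 37 = 74
Second share = 3 * 37 = 111
Larger share = 111

111


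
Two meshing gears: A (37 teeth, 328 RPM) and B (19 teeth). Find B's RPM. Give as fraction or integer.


Gear ratio: teeth_A * RPM_A = teeth_B * RPM_B
37 * 328 = 19 * RPM_B
12136 = 19 * RPM_B
RPM_B = 12136 / 19
RPM_B = 12136/19

12136/19


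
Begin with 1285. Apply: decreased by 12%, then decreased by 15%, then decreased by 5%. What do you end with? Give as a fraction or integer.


Start: 1285
Step 1: decrease by 12% => multiply by 88/100
  1285 * 88/100 = 5654/5
Step 2: decrease by 15% => multiply by 85/100
  5654/5 * 85/100 = 48059/50
Step 3: decrease by 5% => multiply by 95/100
  48059/50 * 95/100 = 913121/1000
Final value = 913121/1000

913121/1000


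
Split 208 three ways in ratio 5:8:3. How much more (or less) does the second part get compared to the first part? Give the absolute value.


Total parts = 5 + 8 + 3 = 16
Value per part = 208 / 16 = 13
Shares: 5*13=65, 8*13=104, 3*13=39
Second share = 104, first share = 65
Difference = |104 - 65| = 39

39


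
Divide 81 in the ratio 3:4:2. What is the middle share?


Ratio = 3:4:2
Total parts = 3 + 4 + 2 = 9
Value per part = 81 / 9 = 9
First share = 3 * 9 = 27
Middle share = 4 * 9 = 36
Third share = 2 * 9 = 18

36


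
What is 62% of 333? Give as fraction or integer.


Compute 62% of 333
Convert percentage: 62% = 62/100
Multiply: 333 * 62/100
= 20646/100
= 10323/50

10323/50


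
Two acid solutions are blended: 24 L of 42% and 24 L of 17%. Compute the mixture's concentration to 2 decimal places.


Solute in mixture 1 = 42% of 24 L = 24*42/100 = 252/25 L
Solute in mixture 2 = 17% of 24 L = 24*17/100 = 102/25 L
Total solute = 252/25 + 102/25 = 354/25 L
Total volume = 24 + 24 = 48 L
Final concentration = 354/25/48 * 100 = 29.50%

29.50


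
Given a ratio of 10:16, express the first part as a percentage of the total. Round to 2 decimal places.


Total parts = 10 + 16 = 26
First part fraction = 10/26
Percentage = (10/26) * 100
= 0.384615 * 100
= 38.46%

38.46


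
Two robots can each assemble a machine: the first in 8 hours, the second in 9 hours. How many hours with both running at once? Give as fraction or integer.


Rate of A = 1/8 job per hour
Rate of B = 1/9 job per hour
Combined rate = 1/8 + 1/9
Find common denominator: (9 + 8)/(8*9) = 17/72
Combined rate = 17/72 job per hour
Time together = 1 / (17/72) = 72/17 hours

72/17


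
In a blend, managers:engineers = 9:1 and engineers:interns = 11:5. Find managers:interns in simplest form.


Given a:b = 9:1 and b:c = 11:5
Make b consistent. Multiply first ratio by 11: a:b = 99:11
Multiply second ratio by 1: b:c = 11:5
Now b = 11 in both, so a:b:c = 99:11:5
Therefore a:c = 99:5
Simplify by GCD: a:c = 99:5

99:5


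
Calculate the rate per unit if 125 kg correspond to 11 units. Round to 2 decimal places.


Total kg = 125
Number of units = 11
Unit rate = 125 / 11
= 11.36 kg per unit

11.36


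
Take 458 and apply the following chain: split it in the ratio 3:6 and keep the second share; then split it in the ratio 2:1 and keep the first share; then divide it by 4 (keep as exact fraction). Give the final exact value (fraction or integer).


Start with 458.
Step 1: Split 3:6, second share = 458 * 6/9 = 916/3
Step 2: Split 2:1, first share = 916/3 * 2/3 = 1832/9
Step 3: Divide by 4: 1832/9 / 4 = 458/9
Final result = 458/9

458/9


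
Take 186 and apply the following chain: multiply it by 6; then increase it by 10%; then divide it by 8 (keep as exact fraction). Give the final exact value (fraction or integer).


Start with 186.
Step 1: Multiply by 6: 186 * 6 = 1116
Step 2: Increase by 10%: 1116 * 110/100 = 6138/5
Step 3: Divide by 8: 6138/5 / 8 = 3069/20
Final result = 3069/20

3069/20


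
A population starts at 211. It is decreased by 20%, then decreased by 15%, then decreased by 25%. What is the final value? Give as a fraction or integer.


Start: 211
Step 1: decrease by 20% => multiply by 80/100
  211 * 80/100 = 844/5
Step 2: decrease by 15% => multiply by 85/100
  844/5 * 85/100 = 3587/25
Step 3: decrease by 25% => multiply by 75/100
  3587/25 * 75/100 = 10761/100
Final value = 10761/100

10761/100


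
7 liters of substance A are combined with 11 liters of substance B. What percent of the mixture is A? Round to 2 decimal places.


Volume of A = 7 L
Volume of B = 11 L
Total volume = 7 + 11 = 18 L
Percentage of A = (7/18) * 100
= 38.89%

38.89


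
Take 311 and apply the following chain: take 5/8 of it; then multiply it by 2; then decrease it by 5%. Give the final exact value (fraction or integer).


Start with 311.
Step 1: Take 5/8: 311 * 5/8 = 1555/8
Step 2: Multiply by 2: 1555/8 * 2 = 1555/4
Step 3: Decrease by 5%: 1555/4 * 95/100 = 5909/16
Final result = 5909/16

5909/16


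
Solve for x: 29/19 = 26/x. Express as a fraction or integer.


Setting up: 29/19 = 26/x
Cross multiply: 29 * x = 19 * 26
29x = 494
x = 494/29
x = 494/29

494/29


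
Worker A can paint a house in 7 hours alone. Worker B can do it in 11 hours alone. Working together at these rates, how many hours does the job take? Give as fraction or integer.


Rate of A = 1/7 job per hour
Rate of B = 1/11 job per hour
Combined rate = 1/7 + 1/11
Find common denominator: (11 + 7)/(7*11) = 18/77
Combined rate = 18/77 job per hour
Time together = 1 / (18/77) = 77/18 hours

77/18


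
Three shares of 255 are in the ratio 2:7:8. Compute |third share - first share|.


Total parts = 2 + 7 + 8 = 17
Value per part = 255 / 17 = 15
Shares: 2*15=30, 7*15=105, 8*15=120
Third share = 120, first share = 30
Difference = |120 - 30| = 90

90


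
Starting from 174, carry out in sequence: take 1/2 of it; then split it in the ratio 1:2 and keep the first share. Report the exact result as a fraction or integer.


Start with 174.
Step 1: Take 1/2: 174 * 1/2 = 87
Step 2: Split 1:2, first share = 87 * 1/3 = 29
Final result = 29

29


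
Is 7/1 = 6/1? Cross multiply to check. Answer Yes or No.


Cross multiply to check 7/1 = 6/1
Left cross product: 7 * 1 = 7
Right cross product: 1 * 6 = 6
7 != 6
Not equal, so proportions differ => No

No


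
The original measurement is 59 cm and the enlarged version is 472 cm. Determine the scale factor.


Original length = 59 cm
Scaled length = 472 cm
Scale factor = 472 / 59
= 8

8


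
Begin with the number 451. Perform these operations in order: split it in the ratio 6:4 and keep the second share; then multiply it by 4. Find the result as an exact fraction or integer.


Start with 451.
Step 1: Split 6:4, second share = 451 * 4/10 = 902/5
Step 2: Multiply by 4: 902/5 * 4 = 3608/5
Final result = 3608/5

3608/5


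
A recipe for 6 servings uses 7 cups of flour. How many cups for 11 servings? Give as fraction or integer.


Original: 7 cups for 6 servings
Target servings = 11
Scaling factor = 11/6
New amount = 7 * 11/6
= 77/6
= 77/6 cups

77/6


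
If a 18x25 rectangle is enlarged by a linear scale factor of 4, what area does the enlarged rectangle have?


Original dimensions: 18 x 25
Enlargement factor = 4
New width = 18 * 4 = 72
New height = 25 * 4 = 100
New area = 72 * 100 = 7200

7200


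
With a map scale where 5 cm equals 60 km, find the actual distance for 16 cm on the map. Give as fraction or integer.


Map scale: 5 cm = 60 km
Measured distance on map = 16 cm
Set up proportion: 16 * 60 / 5
= 960 / 5
= 192 km

192


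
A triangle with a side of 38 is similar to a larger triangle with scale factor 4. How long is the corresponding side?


Similar triangles have proportional sides
Scale factor = 4
Smaller side = 38
Corresponding larger side = 38 * 4
= 152

152


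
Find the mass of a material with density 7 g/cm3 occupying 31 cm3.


Using mass = density * volume
Density = 7 g/cm3
Volume = 31 cm3
Mass = 7 * 31
= 217 g

217


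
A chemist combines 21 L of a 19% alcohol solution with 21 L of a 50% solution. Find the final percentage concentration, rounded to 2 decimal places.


Solute in mixture 1 = 19% of 21 L = 21*19/100 = 399/100 L
Solute in mixture 2 = 50% of 21 L = 21*50/100 = 21/2 L
Total solute = 399/100 + 21/2 = 1449/100 L
Total volume = 21 + 21 = 42 L
Final concentration = 1449/100/42 * 100 = 34.50%

34.50


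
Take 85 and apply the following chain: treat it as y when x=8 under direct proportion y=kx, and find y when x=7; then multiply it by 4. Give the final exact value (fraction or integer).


Start with 85.
Step 1: Direct prop: k = (85)/8; new y = k*7 = 85*7/8 = 595/8
Step 2: Multiply by 4: 595/8 * 4 = 595/2
Final result = 595/2

595/2


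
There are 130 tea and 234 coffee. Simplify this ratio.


Find GCD(130, 234)
GCD = 26
Divide both by 26: 130/26 = 5, 234/26 = 9
Simplified ratio = 5:9

5:9


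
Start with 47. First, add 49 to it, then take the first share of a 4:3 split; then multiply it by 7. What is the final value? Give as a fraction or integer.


Start with 47.
Step 1: Add 49: 47+49=96; split 4:3 first = 96*4/7 = 384/7
Step 2: Multiply by 7: 384/7 * 7 = 384
Final result = 384

384


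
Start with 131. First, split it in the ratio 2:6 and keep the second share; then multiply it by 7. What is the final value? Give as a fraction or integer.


Start with 131.
Step 1: Split 2:6, second share = 131 * 6/8 = 393/4
Step 2: Multiply by 7: 393/4 * 7 = 2751/4
Final result = 2751/4

2751/4


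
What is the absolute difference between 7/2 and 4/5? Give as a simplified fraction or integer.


Simplify: 7/2 = 7/2 and 4/5 = 4/5
Find common denominator: LCD = 10
Convert: 35/10 and 8/10
Difference = |35 - 8|/10 = 27/10
Simplified = 27/10

27/10


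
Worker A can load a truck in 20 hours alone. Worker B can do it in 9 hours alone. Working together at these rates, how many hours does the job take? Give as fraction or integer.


Rate of A = 1/20 job per hour
Rate of B = 1/9 job per hour
Combined rate = 1/20 + 1/9
Find common denominator: (9 + 20)/(20*9) = 29/180
Combined rate = 29/180 job per hour
Time together = 1 / (29/180) = 180/29 hours

180/29


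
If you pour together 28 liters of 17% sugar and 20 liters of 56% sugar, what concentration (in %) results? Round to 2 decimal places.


Solute in mixture 1 = 17% of 28 L = 28*17/100 = 119/25 L
Solute in mixture 2 = 56% of 20 L = 20*56/100 = 56/5 L
Total solute = 119/25 + 56/5 = 399/25 L
Total volume = 28 + 20 = 48 L
Final concentration = 399/25/48 * 100 = 33.25%

33.25


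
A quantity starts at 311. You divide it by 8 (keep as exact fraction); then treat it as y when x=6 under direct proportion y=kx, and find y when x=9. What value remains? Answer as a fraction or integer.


Start with 311.
Step 1: Divide by 8: 311 / 8 = 311/8
Step 2: Direct prop: k = (311/8)/6; new y = k*9 = 311/8*9/6 = 933/16
Final result = 933/16

933/16


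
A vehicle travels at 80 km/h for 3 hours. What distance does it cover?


Using distance = speed * time
Speed = 80 km/h
Time = 3 hours
Distance = 80 * 3
= 240 km

240


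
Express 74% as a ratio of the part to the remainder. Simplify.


Part = 74%, Remainder = 26%
Ratio = 74:26
GCD(74, 26) = 2
Simplify: 37:13 = 37:13

37:13


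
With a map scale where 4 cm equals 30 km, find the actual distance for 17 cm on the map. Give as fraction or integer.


Map scale: 4 cm = 30 km
Measured distance on map = 17 cm
Set up proportion: 17 * 30 / 4
= 510 / 4
= 255/2 km

255/2


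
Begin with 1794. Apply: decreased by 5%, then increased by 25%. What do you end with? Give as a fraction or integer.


Start: 1794
Step 1: decrease by 5% => multiply by 95/100
  1794 * 95/100 = 17043/10
Step 2: increase by 25% => multiply by 125/100
  17043/10 * 125/100 = 17043/8
Final value = 17043/8

17043/8


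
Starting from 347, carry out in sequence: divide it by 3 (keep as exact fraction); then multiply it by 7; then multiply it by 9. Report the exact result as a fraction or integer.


Start with 347.
Step 1: Divide by 3: 347 / 3 = 347/3
Step 2: Multiply by 7: 347/3 * 7 = 2429/3
Step 3: Multiply by 9: 2429/3 * 9 = 7287
Final result = 7287

7287


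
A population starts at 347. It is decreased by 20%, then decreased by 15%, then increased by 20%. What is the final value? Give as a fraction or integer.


Start: 347
Step 1: decrease by 20% => multiply by 80/100
  347 * 80/100 = 1388/5
Step 2: decrease by 15% => multiply by 85/100
  1388/5 * 85/100 = 5899/25
Step 3: increase by 20% => multiply by 120/100
  5899/25 * 120/100 = 35394/125
Final value = 35394/125

35394/125


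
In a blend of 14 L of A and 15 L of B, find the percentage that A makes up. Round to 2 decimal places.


Volume of A = 14 L
Volume of B = 15 L
Total volume = 14 + 15 = 29 L
Percentage of A = (14/29) * 100
= 48.28%

48.28


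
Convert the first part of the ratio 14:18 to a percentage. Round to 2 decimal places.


Total parts = 14 + 18 = 32
First part fraction = 14/32
Percentage = (14/32) * 100
= 0.4375 * 100
= 43.75%

43.75


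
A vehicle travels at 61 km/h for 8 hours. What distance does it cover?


Using distance = speed * time
Speed = 61 km/h
Time = 8 hours
Distance = 61 * 8
= 488 km

488


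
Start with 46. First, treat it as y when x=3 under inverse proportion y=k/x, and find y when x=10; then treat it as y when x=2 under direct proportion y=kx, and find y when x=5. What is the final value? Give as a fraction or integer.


Start with 46.
Step 1: Inverse prop: k = (46)*3; new y = k/10 = 46*3/10 = 69/5
Step 2: Direct prop: k = (69/5)/2; new y = k*5 = 69/5*5/2 = 69/2
Final result = 69/2

69/2


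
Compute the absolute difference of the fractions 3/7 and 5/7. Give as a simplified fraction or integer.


Simplify: 3/7 = 3/7 and 5/7 = 5/7
Find common denominator: LCD = 7
Convert: 3/7 and 5/7
Difference = |3 - 5|/7 = 2/7
Simplified = 2/7

2/7


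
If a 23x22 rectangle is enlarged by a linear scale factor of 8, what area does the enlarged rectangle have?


Original dimensions: 23 x 22
Enlargement factor = 8
New width = 23 * 8 = 184
New height = 22 * 8 = 176
New area = 184 * 176 = 32384

32384


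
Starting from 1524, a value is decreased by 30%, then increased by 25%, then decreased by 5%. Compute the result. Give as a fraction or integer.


Start: 1524
Step 1: decrease by 30% => multiply by 70/100
  1524 * 70/100 = 5334/5
Step 2: increase by 25% => multiply by 125/100
  5334/5 * 125/100 = 2667/2
Step 3: decrease by 5% => multiply by 95/100
  2667/2 * 95/100 = 50673/40
Final value = 50673/40

50673/40


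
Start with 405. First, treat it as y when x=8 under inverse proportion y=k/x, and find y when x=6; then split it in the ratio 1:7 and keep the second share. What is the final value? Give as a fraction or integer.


Start with 405.
Step 1: Inverse prop: k = (405)*8; new y = k/6 = 405*8/6 = 540
Step 2: Split 1:7, second share = 540 * 7/8 = 945/2
Final result = 945/2

945/2


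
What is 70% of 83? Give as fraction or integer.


Compute 70% of 83
Convert percentage: 70% = 70/100
Multiply: 83 * 70/100
= 5810/100
= 581/10

581/10


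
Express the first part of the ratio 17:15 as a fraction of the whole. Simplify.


Total parts = 17 + 15 = 32
First part fraction = 17/32
Simplify: 17/32 = 17/32

17/32


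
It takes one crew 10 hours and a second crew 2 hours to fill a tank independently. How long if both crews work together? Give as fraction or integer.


Rate of A = 1/10 job per hour
Rate of B = 1/2 job per hour
Combined rate = 1/10 + 1/2
Find common denominator: (2 + 10)/(10*2) = 12/20
Combined rate = 3/5 job per hour
Time together = 1 / (3/5) = 5/3 hours

5/3


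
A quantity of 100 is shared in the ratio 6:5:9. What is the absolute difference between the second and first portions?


Total parts = 6 + 5 + 9 = 20
Value per part = 100 / 20 = 5
Shares: 6*5=30, 5*5=25, 9*5=45
Second share = 25, first share = 30
Difference = |25 - 30| = 5

5


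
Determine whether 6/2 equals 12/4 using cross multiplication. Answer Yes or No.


Cross multiply to check 6/2 = 12/4
Left cross product: 6 * 4 = 24
Right cross product: 2 * 12 = 24
24 = 24
Equal, so proportions match => Yes

Yes


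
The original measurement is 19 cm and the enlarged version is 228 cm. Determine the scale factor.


Original length = 19 cm
Scaled length = 228 cm
Scale factor = 228 / 19
= 12

12


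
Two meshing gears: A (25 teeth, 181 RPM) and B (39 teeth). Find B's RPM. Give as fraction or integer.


Gear ratio: teeth_A * RPM_A = teeth_B * RPM_B
25 * 181 = 39 * RPM_B
4525 = 39 * RPM_B
RPM_B = 4525 / 39
RPM_B = 4525/39

4525/39


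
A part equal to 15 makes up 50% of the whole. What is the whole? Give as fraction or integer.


Given: 15 is 50% of the whole
Set up: 15 = 50/100 * whole
whole = 15 * 100 / 50
whole = 1500 / 50
whole = 30

30


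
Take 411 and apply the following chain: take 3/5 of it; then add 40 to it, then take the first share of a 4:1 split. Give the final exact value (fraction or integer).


Start with 411.
Step 1: Take 3/5: 411 * 3/5 = 1233/5
Step 2: Add 40: 1233/5+40=1433/5; split 4:1 first = 1433/5*4/5 = 5732/25
Final result = 5732/25

5732/25


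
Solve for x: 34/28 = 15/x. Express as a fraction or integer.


Setting up: 34/28 = 15/x
Cross multiply: 34 * x = 28 * 15
34x = 420
x = 420/34
x = 210/17

210/17
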